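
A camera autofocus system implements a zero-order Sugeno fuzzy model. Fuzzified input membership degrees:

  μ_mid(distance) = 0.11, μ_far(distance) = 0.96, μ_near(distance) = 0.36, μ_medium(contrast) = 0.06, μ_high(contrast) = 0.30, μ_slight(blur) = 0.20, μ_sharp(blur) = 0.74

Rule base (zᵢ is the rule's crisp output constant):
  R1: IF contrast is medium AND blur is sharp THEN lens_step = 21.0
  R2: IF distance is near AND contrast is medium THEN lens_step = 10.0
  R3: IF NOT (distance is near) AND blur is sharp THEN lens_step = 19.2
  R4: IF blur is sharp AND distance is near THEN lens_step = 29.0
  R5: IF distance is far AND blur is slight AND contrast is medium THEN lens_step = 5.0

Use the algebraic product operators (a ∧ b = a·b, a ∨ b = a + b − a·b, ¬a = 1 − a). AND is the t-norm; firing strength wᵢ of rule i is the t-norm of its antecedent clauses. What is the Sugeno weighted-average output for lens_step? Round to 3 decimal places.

22.048

R1 (z=21.0): medium=0.06, sharp=0.74; AND[a·b] → w = 0.0444
R2 (z=10.0): near=0.36, medium=0.06; AND[a·b] → w = 0.0216
R3 (z=19.2): ¬near=1−0.36=0.64, sharp=0.74; AND[a·b] → w = 0.4736
R4 (z=29.0): sharp=0.74, near=0.36; AND[a·b] → w = 0.2664
R5 (z=5.0): far=0.96, slight=0.20, medium=0.06; AND[a·b] → w = 0.0115
Weighted average = (0.0444·21.0 + 0.0216·10.0 + 0.4736·19.2 + 0.2664·29.0 + 0.0115·5.0) / (0.0444 + 0.0216 + 0.4736 + 0.2664 + 0.0115)
  = 18.0247 / 0.8175 = 22.048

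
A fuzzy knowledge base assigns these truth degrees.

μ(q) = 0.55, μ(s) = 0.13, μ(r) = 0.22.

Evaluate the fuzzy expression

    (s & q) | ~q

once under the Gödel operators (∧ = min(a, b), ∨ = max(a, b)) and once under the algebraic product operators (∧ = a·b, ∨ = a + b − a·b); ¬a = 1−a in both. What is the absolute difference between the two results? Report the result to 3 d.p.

Under Gödel:
  s & q = min(a, b) on (0.13, 0.55) = 0.13
  ~q = 1 − 0.55 = 0.45
  (s & q) | ~q = max(a, b) on (0.13, 0.45) = 0.45
  → value = 0.4500
Under algebraic product:
  s & q = a·b on (0.1300, 0.5500) = 0.0715
  ~q = 1 − 0.5500 = 0.4500
  (s & q) | ~q = a + b − a·b on (0.0715, 0.4500) = 0.4893
  → value = 0.4893
|0.4500 − 0.4893| = 0.039

0.039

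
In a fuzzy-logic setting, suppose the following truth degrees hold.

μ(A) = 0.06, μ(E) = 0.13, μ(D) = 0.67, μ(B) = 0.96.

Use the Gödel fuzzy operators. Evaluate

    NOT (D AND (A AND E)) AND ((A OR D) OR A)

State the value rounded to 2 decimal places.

0.67

A AND E = min(a, b) on (0.06, 0.13) = 0.06
D AND (A AND E) = min(a, b) on (0.67, 0.06) = 0.06
NOT (D AND (A AND E)) = 1 − 0.06 = 0.94
A OR D = max(a, b) on (0.06, 0.67) = 0.67
(A OR D) OR A = max(a, b) on (0.67, 0.06) = 0.67
NOT (D AND (A AND E)) AND ((A OR D) OR A) = min(a, b) on (0.94, 0.67) = 0.67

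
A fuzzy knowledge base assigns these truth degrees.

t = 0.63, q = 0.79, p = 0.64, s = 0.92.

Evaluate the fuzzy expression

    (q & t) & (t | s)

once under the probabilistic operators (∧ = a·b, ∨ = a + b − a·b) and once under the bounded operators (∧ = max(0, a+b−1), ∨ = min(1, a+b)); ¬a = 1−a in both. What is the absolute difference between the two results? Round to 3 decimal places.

0.063

Under probabilistic:
  q & t = a·b on (0.7900, 0.6300) = 0.4977
  t | s = a + b − a·b on (0.6300, 0.9200) = 0.9704
  (q & t) & (t | s) = a·b on (0.4977, 0.9704) = 0.4830
  → value = 0.4830
Under bounded:
  q & t = max(0, a+b−1) on (0.79, 0.63) = 0.42
  t | s = min(1, a+b) on (0.63, 0.92) = 1.00
  (q & t) & (t | s) = max(0, a+b−1) on (0.42, 1.00) = 0.42
  → value = 0.4200
|0.4830 − 0.4200| = 0.063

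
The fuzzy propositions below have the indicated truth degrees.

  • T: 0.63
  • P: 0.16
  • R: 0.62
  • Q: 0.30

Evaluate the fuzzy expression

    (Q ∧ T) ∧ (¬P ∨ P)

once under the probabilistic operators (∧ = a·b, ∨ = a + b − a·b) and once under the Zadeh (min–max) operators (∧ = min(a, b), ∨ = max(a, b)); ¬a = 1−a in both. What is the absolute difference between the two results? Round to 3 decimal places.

0.136

Under probabilistic:
  Q ∧ T = a·b on (0.3000, 0.6300) = 0.1890
  ¬P = 1 − 0.1600 = 0.8400
  ¬P ∨ P = a + b − a·b on (0.8400, 0.1600) = 0.8656
  (Q ∧ T) ∧ (¬P ∨ P) = a·b on (0.1890, 0.8656) = 0.1636
  → value = 0.1636
Under Zadeh (min–max):
  Q ∧ T = min(a, b) on (0.30, 0.63) = 0.30
  ¬P = 1 − 0.16 = 0.84
  ¬P ∨ P = max(a, b) on (0.84, 0.16) = 0.84
  (Q ∧ T) ∧ (¬P ∨ P) = min(a, b) on (0.30, 0.84) = 0.30
  → value = 0.3000
|0.1636 − 0.3000| = 0.136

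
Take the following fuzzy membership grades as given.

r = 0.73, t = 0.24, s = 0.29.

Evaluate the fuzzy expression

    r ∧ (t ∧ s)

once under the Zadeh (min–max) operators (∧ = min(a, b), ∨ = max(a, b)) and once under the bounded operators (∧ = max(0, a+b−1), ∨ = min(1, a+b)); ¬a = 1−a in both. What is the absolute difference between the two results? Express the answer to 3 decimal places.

0.240

Under Zadeh (min–max):
  t ∧ s = min(a, b) on (0.24, 0.29) = 0.24
  r ∧ (t ∧ s) = min(a, b) on (0.73, 0.24) = 0.24
  → value = 0.2400
Under bounded:
  t ∧ s = max(0, a+b−1) on (0.24, 0.29) = 0.00
  r ∧ (t ∧ s) = max(0, a+b−1) on (0.73, 0.00) = 0.00
  → value = 0.0000
|0.2400 − 0.0000| = 0.240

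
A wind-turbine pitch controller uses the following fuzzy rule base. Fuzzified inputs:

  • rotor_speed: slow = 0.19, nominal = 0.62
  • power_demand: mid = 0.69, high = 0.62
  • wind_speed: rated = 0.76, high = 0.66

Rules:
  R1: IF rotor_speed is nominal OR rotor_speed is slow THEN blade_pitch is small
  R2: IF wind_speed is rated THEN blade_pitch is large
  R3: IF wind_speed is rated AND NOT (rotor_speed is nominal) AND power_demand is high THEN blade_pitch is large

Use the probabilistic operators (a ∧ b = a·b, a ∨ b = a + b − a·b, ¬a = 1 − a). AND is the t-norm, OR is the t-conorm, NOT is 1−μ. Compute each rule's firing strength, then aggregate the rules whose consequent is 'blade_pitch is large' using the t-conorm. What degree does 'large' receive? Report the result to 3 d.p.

0.803

R1: nominal=0.62, slow=0.19; OR[a + b − a·b] → w = 0.6922
R2: rated=0.76 → w = 0.7600
R3: rated=0.76, ¬nominal=1−0.62=0.38, high=0.62; AND[a·b] → w = 0.1791
Rules with consequent 'large': {R2, R3} → strengths 0.7600, 0.1791
Aggregate via t-conorm [a + b − a·b]: 0.8030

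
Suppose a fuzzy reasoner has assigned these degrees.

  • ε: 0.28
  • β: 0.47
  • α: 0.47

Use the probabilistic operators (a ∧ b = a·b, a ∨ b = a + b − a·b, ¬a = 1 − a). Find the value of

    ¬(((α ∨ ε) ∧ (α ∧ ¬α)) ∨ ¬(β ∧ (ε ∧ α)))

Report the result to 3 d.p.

0.052

α ∨ ε = a + b − a·b on (0.4700, 0.2800) = 0.6184
¬α = 1 − 0.4700 = 0.5300
α ∧ ¬α = a·b on (0.4700, 0.5300) = 0.2491
(α ∨ ε) ∧ (α ∧ ¬α) = a·b on (0.6184, 0.2491) = 0.1540
ε ∧ α = a·b on (0.2800, 0.4700) = 0.1316
β ∧ (ε ∧ α) = a·b on (0.4700, 0.1316) = 0.0619
¬(β ∧ (ε ∧ α)) = 1 − 0.0619 = 0.9381
((α ∨ ε) ∧ (α ∧ ¬α)) ∨ ¬(β ∧ (ε ∧ α)) = a + b − a·b on (0.1540, 0.9381) = 0.9477
¬(((α ∨ ε) ∧ (α ∧ ¬α)) ∨ ¬(β ∧ (ε ∧ α))) = 1 − 0.9477 = 0.0523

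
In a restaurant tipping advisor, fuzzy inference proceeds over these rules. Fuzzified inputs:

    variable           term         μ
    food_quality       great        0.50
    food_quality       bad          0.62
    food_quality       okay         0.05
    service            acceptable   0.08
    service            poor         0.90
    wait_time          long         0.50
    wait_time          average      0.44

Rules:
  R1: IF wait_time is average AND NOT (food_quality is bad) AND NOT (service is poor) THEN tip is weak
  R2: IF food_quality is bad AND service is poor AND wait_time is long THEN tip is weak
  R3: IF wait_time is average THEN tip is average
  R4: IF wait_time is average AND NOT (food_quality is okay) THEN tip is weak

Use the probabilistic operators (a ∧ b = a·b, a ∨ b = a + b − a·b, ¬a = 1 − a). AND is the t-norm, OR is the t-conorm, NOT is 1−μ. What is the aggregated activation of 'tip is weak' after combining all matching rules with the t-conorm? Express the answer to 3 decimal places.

R1: average=0.44, ¬bad=1−0.62=0.38, ¬poor=1−0.90=0.10; AND[a·b] → w = 0.0167
R2: bad=0.62, poor=0.90, long=0.50; AND[a·b] → w = 0.2790
R3: average=0.44 → w = 0.4400
R4: average=0.44, ¬okay=1−0.05=0.95; AND[a·b] → w = 0.4180
Rules with consequent 'weak': {R1, R2, R4} → strengths 0.0167, 0.2790, 0.4180
Aggregate via t-conorm [a + b − a·b]: 0.5874

0.587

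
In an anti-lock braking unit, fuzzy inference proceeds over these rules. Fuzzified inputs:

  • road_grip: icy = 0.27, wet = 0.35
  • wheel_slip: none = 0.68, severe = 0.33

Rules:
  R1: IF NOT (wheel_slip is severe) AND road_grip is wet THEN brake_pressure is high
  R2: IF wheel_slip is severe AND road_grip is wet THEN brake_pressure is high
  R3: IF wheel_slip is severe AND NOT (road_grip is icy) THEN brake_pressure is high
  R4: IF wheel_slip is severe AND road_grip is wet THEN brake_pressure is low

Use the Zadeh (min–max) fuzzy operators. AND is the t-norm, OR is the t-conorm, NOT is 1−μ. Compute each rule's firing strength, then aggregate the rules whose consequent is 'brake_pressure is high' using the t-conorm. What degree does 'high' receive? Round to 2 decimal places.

R1: ¬severe=1−0.33=0.67, wet=0.35; AND[min(a, b)] → w = 0.35
R2: severe=0.33, wet=0.35; AND[min(a, b)] → w = 0.33
R3: severe=0.33, ¬icy=1−0.27=0.73; AND[min(a, b)] → w = 0.33
R4: severe=0.33, wet=0.35; AND[min(a, b)] → w = 0.33
Rules with consequent 'high': {R1, R2, R3} → strengths 0.35, 0.33, 0.33
Aggregate via t-conorm [max(a, b)]: 0.35

0.35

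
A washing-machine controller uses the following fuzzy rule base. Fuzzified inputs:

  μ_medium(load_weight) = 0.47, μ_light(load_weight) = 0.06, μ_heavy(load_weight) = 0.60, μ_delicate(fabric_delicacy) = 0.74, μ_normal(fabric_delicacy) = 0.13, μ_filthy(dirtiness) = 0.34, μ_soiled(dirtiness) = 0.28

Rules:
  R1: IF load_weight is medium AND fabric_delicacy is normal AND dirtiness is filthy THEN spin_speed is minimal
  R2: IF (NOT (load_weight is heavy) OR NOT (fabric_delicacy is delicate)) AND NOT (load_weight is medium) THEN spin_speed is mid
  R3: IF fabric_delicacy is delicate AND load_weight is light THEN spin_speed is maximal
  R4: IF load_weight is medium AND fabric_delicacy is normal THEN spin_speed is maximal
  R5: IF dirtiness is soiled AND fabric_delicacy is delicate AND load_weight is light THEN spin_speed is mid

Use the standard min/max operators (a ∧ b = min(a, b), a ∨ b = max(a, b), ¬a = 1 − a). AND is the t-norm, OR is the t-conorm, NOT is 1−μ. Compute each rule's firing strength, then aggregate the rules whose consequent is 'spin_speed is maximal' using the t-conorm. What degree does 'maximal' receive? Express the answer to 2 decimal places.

0.13

R1: medium=0.47, normal=0.13, filthy=0.34; AND[min(a, b)] → w = 0.13
R2: (¬heavy=1−0.60=0.40 OR ¬delicate=1−0.74=0.26) = 0.40; AND[min(a, b)] with ¬medium=1−0.47=0.53 → w = 0.40
R3: delicate=0.74, light=0.06; AND[min(a, b)] → w = 0.06
R4: medium=0.47, normal=0.13; AND[min(a, b)] → w = 0.13
R5: soiled=0.28, delicate=0.74, light=0.06; AND[min(a, b)] → w = 0.06
Rules with consequent 'maximal': {R3, R4} → strengths 0.06, 0.13
Aggregate via t-conorm [max(a, b)]: 0.13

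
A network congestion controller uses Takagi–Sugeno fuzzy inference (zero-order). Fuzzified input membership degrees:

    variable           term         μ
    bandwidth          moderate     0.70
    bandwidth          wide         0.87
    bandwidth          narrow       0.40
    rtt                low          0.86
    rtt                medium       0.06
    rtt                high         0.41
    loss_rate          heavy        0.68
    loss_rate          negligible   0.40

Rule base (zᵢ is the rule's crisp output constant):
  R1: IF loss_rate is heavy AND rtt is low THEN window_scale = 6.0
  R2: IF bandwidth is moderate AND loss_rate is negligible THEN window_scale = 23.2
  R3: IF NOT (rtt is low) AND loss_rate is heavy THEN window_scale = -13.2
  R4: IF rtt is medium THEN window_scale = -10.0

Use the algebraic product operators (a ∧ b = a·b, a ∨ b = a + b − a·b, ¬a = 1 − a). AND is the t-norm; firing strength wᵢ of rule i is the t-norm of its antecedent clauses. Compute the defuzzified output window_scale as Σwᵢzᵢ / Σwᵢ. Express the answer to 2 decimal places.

R1 (z=6.0): heavy=0.68, low=0.86; AND[a·b] → w = 0.5848
R2 (z=23.2): moderate=0.70, negligible=0.40; AND[a·b] → w = 0.2800
R3 (z=-13.2): ¬low=1−0.86=0.14, heavy=0.68; AND[a·b] → w = 0.0952
R4 (z=-10.0): medium=0.06 → w = 0.0600
Weighted average = (0.5848·6.0 + 0.2800·23.2 + 0.0952·-13.2 + 0.0600·-10.0) / (0.5848 + 0.2800 + 0.0952 + 0.0600)
  = 8.1482 / 1.0200 = 7.99

7.99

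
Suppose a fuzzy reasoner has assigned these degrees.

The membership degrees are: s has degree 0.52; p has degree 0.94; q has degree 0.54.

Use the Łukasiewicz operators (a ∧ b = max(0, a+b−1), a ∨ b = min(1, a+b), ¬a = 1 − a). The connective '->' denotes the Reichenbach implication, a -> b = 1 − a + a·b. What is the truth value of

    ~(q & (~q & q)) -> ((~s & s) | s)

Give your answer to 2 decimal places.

~q = 1 − 0.54 = 0.46
~q & q = max(0, a+b−1) on (0.46, 0.54) = 0.00
q & (~q & q) = max(0, a+b−1) on (0.54, 0.00) = 0.00
~(q & (~q & q)) = 1 − 0.00 = 1.00
~s = 1 − 0.52 = 0.48
~s & s = max(0, a+b−1) on (0.48, 0.52) = 0.00
(~s & s) | s = min(1, a+b) on (0.00, 0.52) = 0.52
~(q & (~q & q)) -> ((~s & s) | s)  [Reichenbach: 1 − a + a·b] with a=1.00, b=0.52 → 0.52

0.52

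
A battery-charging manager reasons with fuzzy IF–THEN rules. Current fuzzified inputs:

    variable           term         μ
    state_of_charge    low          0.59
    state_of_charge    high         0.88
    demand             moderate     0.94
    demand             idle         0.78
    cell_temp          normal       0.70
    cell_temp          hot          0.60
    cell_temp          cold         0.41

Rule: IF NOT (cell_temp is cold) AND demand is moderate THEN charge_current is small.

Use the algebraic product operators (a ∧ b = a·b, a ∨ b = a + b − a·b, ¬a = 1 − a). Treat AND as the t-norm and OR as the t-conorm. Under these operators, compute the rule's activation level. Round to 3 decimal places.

firing strength: ¬cold=1−0.41=0.59, moderate=0.94; AND[a·b] → w = 0.5546

0.555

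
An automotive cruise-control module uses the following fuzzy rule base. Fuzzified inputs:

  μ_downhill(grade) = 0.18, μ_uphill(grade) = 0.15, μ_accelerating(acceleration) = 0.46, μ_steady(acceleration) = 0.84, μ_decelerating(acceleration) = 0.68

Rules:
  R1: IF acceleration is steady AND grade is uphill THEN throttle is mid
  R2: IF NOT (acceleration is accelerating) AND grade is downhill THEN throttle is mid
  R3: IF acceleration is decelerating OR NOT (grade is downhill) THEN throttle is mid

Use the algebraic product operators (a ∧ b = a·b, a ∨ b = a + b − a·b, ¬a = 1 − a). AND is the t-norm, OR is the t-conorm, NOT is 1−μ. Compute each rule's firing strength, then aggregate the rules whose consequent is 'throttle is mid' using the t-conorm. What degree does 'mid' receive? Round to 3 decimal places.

0.955

R1: steady=0.84, uphill=0.15; AND[a·b] → w = 0.1260
R2: ¬accelerating=1−0.46=0.54, downhill=0.18; AND[a·b] → w = 0.0972
R3: decelerating=0.68, ¬downhill=1−0.18=0.82; OR[a + b − a·b] → w = 0.9424
Rules with consequent 'mid': {R1, R2, R3} → strengths 0.1260, 0.0972, 0.9424
Aggregate via t-conorm [a + b − a·b]: 0.9546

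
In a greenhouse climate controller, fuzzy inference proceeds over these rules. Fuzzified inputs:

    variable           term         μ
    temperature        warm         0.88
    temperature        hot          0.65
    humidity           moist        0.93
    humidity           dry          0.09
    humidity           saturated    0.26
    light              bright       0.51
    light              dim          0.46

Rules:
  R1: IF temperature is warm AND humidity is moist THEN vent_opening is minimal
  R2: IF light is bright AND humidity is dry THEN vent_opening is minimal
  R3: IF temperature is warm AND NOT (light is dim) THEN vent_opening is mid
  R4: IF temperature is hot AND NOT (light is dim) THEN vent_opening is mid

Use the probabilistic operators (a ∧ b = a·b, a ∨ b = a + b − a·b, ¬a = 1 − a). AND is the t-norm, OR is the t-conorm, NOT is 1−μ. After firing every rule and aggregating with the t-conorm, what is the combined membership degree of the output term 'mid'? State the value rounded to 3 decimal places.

R1: warm=0.88, moist=0.93; AND[a·b] → w = 0.8184
R2: bright=0.51, dry=0.09; AND[a·b] → w = 0.0459
R3: warm=0.88, ¬dim=1−0.46=0.54; AND[a·b] → w = 0.4752
R4: hot=0.65, ¬dim=1−0.46=0.54; AND[a·b] → w = 0.3510
Rules with consequent 'mid': {R3, R4} → strengths 0.4752, 0.3510
Aggregate via t-conorm [a + b − a·b]: 0.6594

0.659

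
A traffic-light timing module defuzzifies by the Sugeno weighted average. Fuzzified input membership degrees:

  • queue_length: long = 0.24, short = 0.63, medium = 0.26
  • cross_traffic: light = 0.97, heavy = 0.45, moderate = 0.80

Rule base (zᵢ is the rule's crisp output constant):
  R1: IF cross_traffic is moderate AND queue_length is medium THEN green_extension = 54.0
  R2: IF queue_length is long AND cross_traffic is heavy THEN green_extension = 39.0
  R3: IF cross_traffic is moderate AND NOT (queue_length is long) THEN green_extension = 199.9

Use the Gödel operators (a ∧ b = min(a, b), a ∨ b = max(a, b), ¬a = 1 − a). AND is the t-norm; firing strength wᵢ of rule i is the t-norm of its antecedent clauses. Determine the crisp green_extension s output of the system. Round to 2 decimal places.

139.15

R1 (z=54.0): moderate=0.80, medium=0.26; AND[min(a, b)] → w = 0.26
R2 (z=39.0): long=0.24, heavy=0.45; AND[min(a, b)] → w = 0.24
R3 (z=199.9): moderate=0.80, ¬long=1−0.24=0.76; AND[min(a, b)] → w = 0.76
Weighted average = (0.26·54.0 + 0.24·39.0 + 0.76·199.9) / (0.26 + 0.24 + 0.76)
  = 175.3240 / 1.2600 = 139.15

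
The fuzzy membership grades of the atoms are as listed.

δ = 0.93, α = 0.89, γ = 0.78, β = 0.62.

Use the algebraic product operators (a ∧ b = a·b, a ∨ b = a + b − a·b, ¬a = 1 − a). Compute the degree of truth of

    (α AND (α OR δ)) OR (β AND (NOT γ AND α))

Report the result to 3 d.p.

α OR δ = a + b − a·b on (0.8900, 0.9300) = 0.9923
α AND (α OR δ) = a·b on (0.8900, 0.9923) = 0.8831
NOT γ = 1 − 0.7800 = 0.2200
NOT γ AND α = a·b on (0.2200, 0.8900) = 0.1958
β AND (NOT γ AND α) = a·b on (0.6200, 0.1958) = 0.1214
(α AND (α OR δ)) OR (β AND (NOT γ AND α)) = a + b − a·b on (0.8831, 0.1214) = 0.8973

0.897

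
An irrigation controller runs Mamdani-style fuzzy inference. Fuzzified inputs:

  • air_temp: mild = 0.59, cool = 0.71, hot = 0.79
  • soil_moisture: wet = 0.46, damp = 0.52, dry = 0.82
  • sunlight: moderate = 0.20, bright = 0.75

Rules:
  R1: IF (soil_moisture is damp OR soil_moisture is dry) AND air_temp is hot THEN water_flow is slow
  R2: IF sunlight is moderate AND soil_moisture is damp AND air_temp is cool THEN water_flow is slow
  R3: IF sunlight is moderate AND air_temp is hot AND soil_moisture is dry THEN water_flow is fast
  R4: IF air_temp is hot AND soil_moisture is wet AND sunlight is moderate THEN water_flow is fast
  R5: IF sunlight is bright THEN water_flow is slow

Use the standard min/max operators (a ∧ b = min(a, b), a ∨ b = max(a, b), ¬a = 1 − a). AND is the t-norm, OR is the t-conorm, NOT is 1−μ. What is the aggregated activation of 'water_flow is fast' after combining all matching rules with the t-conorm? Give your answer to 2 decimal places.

R1: (damp=0.52 OR dry=0.82) = 0.82; AND[min(a, b)] with hot=0.79 → w = 0.79
R2: moderate=0.20, damp=0.52, cool=0.71; AND[min(a, b)] → w = 0.20
R3: moderate=0.20, hot=0.79, dry=0.82; AND[min(a, b)] → w = 0.20
R4: hot=0.79, wet=0.46, moderate=0.20; AND[min(a, b)] → w = 0.20
R5: bright=0.75 → w = 0.75
Rules with consequent 'fast': {R3, R4} → strengths 0.20, 0.20
Aggregate via t-conorm [max(a, b)]: 0.20

0.20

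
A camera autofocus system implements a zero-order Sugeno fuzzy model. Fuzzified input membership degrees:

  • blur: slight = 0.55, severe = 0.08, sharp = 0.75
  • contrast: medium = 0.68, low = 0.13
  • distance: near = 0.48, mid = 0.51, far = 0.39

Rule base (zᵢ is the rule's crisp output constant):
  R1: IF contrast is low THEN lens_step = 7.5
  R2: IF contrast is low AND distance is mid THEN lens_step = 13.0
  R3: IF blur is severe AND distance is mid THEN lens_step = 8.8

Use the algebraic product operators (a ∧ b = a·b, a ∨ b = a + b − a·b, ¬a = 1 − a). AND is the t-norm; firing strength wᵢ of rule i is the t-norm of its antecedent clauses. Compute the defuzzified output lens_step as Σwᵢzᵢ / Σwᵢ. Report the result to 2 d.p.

9.26

R1 (z=7.5): low=0.13 → w = 0.1300
R2 (z=13.0): low=0.13, mid=0.51; AND[a·b] → w = 0.0663
R3 (z=8.8): severe=0.08, mid=0.51; AND[a·b] → w = 0.0408
Weighted average = (0.1300·7.5 + 0.0663·13.0 + 0.0408·8.8) / (0.1300 + 0.0663 + 0.0408)
  = 2.1959 / 0.2371 = 9.26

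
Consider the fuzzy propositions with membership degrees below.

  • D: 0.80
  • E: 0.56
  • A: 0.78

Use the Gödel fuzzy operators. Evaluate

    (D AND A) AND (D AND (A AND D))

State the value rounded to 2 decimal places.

D AND A = min(a, b) on (0.80, 0.78) = 0.78
A AND D = min(a, b) on (0.78, 0.80) = 0.78
D AND (A AND D) = min(a, b) on (0.80, 0.78) = 0.78
(D AND A) AND (D AND (A AND D)) = min(a, b) on (0.78, 0.78) = 0.78

0.78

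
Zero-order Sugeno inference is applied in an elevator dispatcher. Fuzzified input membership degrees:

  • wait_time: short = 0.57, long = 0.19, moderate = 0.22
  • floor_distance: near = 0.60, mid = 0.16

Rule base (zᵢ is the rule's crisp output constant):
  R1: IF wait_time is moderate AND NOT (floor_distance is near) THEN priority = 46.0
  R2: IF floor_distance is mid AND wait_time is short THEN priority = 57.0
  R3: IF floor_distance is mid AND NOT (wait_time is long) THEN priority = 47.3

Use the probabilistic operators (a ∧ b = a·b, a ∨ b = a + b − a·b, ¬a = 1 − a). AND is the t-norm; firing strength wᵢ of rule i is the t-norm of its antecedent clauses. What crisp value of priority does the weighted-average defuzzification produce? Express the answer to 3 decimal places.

49.794

R1 (z=46.0): moderate=0.22, ¬near=1−0.60=0.40; AND[a·b] → w = 0.0880
R2 (z=57.0): mid=0.16, short=0.57; AND[a·b] → w = 0.0912
R3 (z=47.3): mid=0.16, ¬long=1−0.19=0.81; AND[a·b] → w = 0.1296
Weighted average = (0.0880·46.0 + 0.0912·57.0 + 0.1296·47.3) / (0.0880 + 0.0912 + 0.1296)
  = 15.3765 / 0.3088 = 49.794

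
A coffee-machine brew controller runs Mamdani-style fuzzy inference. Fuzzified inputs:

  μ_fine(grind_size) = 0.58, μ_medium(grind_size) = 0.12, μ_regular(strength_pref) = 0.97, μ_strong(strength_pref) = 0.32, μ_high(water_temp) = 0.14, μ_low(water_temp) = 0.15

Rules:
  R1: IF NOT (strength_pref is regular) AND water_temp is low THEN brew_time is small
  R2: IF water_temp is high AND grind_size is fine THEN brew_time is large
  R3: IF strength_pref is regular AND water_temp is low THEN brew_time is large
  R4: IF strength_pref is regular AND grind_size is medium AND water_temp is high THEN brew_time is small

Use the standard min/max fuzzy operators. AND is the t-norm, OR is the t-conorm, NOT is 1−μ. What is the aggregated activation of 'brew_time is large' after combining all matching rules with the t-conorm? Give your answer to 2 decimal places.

R1: ¬regular=1−0.97=0.03, low=0.15; AND[min(a, b)] → w = 0.03
R2: high=0.14, fine=0.58; AND[min(a, b)] → w = 0.14
R3: regular=0.97, low=0.15; AND[min(a, b)] → w = 0.15
R4: regular=0.97, medium=0.12, high=0.14; AND[min(a, b)] → w = 0.12
Rules with consequent 'large': {R2, R3} → strengths 0.14, 0.15
Aggregate via t-conorm [max(a, b)]: 0.15

0.15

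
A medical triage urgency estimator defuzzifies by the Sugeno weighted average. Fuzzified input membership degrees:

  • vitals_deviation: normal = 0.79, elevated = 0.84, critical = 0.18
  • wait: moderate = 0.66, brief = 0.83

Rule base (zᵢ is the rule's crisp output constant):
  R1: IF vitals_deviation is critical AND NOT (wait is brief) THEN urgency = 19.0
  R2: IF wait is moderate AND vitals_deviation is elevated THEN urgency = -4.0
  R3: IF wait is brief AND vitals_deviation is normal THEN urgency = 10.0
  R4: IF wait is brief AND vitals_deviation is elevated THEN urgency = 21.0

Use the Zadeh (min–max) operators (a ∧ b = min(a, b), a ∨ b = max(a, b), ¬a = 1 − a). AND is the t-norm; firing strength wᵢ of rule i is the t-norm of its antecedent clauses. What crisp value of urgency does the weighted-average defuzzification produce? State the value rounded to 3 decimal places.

10.580

R1 (z=19.0): critical=0.18, ¬brief=1−0.83=0.17; AND[min(a, b)] → w = 0.17
R2 (z=-4.0): moderate=0.66, elevated=0.84; AND[min(a, b)] → w = 0.66
R3 (z=10.0): brief=0.83, normal=0.79; AND[min(a, b)] → w = 0.79
R4 (z=21.0): brief=0.83, elevated=0.84; AND[min(a, b)] → w = 0.83
Weighted average = (0.17·19.0 + 0.66·-4.0 + 0.79·10.0 + 0.83·21.0) / (0.17 + 0.66 + 0.79 + 0.83)
  = 25.9200 / 2.4500 = 10.580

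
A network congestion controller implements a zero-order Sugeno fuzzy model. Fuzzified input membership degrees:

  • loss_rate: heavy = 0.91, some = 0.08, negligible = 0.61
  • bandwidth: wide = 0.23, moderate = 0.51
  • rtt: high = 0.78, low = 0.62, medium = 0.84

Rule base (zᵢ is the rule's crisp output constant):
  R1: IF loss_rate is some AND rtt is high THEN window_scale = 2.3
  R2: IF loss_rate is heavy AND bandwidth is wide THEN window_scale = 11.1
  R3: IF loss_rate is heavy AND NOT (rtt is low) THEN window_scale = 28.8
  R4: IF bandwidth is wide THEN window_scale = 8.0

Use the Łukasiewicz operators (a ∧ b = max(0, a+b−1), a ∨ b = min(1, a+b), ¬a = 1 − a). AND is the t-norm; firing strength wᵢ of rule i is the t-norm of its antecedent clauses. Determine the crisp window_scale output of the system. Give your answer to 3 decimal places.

17.797

R1 (z=2.3): some=0.08, high=0.78; AND[max(0, a+b−1)] → w = 0.00
R2 (z=11.1): heavy=0.91, wide=0.23; AND[max(0, a+b−1)] → w = 0.14
R3 (z=28.8): heavy=0.91, ¬low=1−0.62=0.38; AND[max(0, a+b−1)] → w = 0.29
R4 (z=8.0): wide=0.23 → w = 0.23
Weighted average = (0.00·2.3 + 0.14·11.1 + 0.29·28.8 + 0.23·8.0) / (0.00 + 0.14 + 0.29 + 0.23)
  = 11.7460 / 0.6600 = 17.797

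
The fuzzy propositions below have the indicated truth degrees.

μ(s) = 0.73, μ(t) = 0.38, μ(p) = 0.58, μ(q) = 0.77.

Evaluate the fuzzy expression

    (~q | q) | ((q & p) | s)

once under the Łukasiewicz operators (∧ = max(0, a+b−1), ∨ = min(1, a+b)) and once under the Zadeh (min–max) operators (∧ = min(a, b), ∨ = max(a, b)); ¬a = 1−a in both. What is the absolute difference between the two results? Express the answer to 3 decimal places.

0.230

Under Łukasiewicz:
  ~q = 1 − 0.77 = 0.23
  ~q | q = min(1, a+b) on (0.23, 0.77) = 1.00
  q & p = max(0, a+b−1) on (0.77, 0.58) = 0.35
  (q & p) | s = min(1, a+b) on (0.35, 0.73) = 1.00
  (~q | q) | ((q & p) | s) = min(1, a+b) on (1.00, 1.00) = 1.00
  → value = 1.0000
Under Zadeh (min–max):
  ~q = 1 − 0.77 = 0.23
  ~q | q = max(a, b) on (0.23, 0.77) = 0.77
  q & p = min(a, b) on (0.77, 0.58) = 0.58
  (q & p) | s = max(a, b) on (0.58, 0.73) = 0.73
  (~q | q) | ((q & p) | s) = max(a, b) on (0.77, 0.73) = 0.77
  → value = 0.7700
|1.0000 − 0.7700| = 0.230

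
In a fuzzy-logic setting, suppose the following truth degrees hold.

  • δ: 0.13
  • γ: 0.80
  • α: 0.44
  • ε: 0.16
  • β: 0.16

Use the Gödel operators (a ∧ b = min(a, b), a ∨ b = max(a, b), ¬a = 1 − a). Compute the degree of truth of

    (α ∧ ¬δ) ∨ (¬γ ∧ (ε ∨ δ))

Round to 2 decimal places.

0.44

¬δ = 1 − 0.13 = 0.87
α ∧ ¬δ = min(a, b) on (0.44, 0.87) = 0.44
¬γ = 1 − 0.80 = 0.20
ε ∨ δ = max(a, b) on (0.16, 0.13) = 0.16
¬γ ∧ (ε ∨ δ) = min(a, b) on (0.20, 0.16) = 0.16
(α ∧ ¬δ) ∨ (¬γ ∧ (ε ∨ δ)) = max(a, b) on (0.44, 0.16) = 0.44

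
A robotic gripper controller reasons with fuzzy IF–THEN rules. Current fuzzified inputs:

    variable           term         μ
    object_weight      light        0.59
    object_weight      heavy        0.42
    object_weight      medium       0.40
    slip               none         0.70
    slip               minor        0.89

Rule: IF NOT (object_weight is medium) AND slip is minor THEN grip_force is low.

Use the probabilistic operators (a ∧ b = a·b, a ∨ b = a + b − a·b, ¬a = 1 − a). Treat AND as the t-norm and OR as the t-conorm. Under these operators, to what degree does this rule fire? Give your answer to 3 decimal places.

firing strength: ¬medium=1−0.40=0.60, minor=0.89; AND[a·b] → w = 0.5340

0.534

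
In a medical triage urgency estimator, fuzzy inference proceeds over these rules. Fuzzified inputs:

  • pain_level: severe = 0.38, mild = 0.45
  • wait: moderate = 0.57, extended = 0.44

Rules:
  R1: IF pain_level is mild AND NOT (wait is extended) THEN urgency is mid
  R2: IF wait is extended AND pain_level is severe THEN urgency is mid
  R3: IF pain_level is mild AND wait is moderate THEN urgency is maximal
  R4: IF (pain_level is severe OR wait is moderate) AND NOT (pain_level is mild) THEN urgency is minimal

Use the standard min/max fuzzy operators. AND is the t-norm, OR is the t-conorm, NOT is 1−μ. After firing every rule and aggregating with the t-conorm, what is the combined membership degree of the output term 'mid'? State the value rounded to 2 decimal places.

0.45

R1: mild=0.45, ¬extended=1−0.44=0.56; AND[min(a, b)] → w = 0.45
R2: extended=0.44, severe=0.38; AND[min(a, b)] → w = 0.38
R3: mild=0.45, moderate=0.57; AND[min(a, b)] → w = 0.45
R4: (severe=0.38 OR moderate=0.57) = 0.57; AND[min(a, b)] with ¬mild=1−0.45=0.55 → w = 0.55
Rules with consequent 'mid': {R1, R2} → strengths 0.45, 0.38
Aggregate via t-conorm [max(a, b)]: 0.45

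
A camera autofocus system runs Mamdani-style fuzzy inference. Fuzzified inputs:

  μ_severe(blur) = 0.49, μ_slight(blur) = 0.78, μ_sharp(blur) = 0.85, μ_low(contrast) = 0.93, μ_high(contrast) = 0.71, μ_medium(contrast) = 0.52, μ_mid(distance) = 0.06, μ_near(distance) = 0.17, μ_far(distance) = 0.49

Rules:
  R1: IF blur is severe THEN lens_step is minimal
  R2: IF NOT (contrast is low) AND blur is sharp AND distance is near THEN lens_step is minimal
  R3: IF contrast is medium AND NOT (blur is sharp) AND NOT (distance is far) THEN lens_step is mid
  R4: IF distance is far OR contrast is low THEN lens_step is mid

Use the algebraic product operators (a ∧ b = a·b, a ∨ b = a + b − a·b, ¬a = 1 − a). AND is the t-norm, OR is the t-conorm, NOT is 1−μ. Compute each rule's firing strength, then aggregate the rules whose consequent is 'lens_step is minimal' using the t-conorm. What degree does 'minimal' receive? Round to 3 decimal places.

R1: severe=0.49 → w = 0.4900
R2: ¬low=1−0.93=0.07, sharp=0.85, near=0.17; AND[a·b] → w = 0.0101
R3: medium=0.52, ¬sharp=1−0.85=0.15, ¬far=1−0.49=0.51; AND[a·b] → w = 0.0398
R4: far=0.49, low=0.93; OR[a + b − a·b] → w = 0.9643
Rules with consequent 'minimal': {R1, R2} → strengths 0.4900, 0.0101
Aggregate via t-conorm [a + b − a·b]: 0.4952

0.495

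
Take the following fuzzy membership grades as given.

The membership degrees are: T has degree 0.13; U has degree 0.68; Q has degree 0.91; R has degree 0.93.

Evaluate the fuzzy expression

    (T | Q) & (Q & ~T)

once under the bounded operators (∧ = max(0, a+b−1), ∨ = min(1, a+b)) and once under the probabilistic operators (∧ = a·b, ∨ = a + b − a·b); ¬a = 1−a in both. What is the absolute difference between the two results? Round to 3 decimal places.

0.050

Under bounded:
  T | Q = min(1, a+b) on (0.13, 0.91) = 1.00
  ~T = 1 − 0.13 = 0.87
  Q & ~T = max(0, a+b−1) on (0.91, 0.87) = 0.78
  (T | Q) & (Q & ~T) = max(0, a+b−1) on (1.00, 0.78) = 0.78
  → value = 0.7800
Under probabilistic:
  T | Q = a + b − a·b on (0.1300, 0.9100) = 0.9217
  ~T = 1 − 0.1300 = 0.8700
  Q & ~T = a·b on (0.9100, 0.8700) = 0.7917
  (T | Q) & (Q & ~T) = a·b on (0.9217, 0.7917) = 0.7297
  → value = 0.7297
|0.7800 − 0.7297| = 0.050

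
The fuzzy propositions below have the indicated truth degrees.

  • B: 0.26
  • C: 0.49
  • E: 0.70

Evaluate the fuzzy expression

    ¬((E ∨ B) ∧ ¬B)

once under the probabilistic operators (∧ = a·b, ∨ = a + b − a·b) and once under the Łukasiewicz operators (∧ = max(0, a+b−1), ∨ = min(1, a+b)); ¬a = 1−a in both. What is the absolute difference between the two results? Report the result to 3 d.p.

0.124

Under probabilistic:
  E ∨ B = a + b − a·b on (0.7000, 0.2600) = 0.7780
  ¬B = 1 − 0.2600 = 0.7400
  (E ∨ B) ∧ ¬B = a·b on (0.7780, 0.7400) = 0.5757
  ¬((E ∨ B) ∧ ¬B) = 1 − 0.5757 = 0.4243
  → value = 0.4243
Under Łukasiewicz:
  E ∨ B = min(1, a+b) on (0.70, 0.26) = 0.96
  ¬B = 1 − 0.26 = 0.74
  (E ∨ B) ∧ ¬B = max(0, a+b−1) on (0.96, 0.74) = 0.70
  ¬((E ∨ B) ∧ ¬B) = 1 − 0.70 = 0.30
  → value = 0.3000
|0.4243 − 0.3000| = 0.124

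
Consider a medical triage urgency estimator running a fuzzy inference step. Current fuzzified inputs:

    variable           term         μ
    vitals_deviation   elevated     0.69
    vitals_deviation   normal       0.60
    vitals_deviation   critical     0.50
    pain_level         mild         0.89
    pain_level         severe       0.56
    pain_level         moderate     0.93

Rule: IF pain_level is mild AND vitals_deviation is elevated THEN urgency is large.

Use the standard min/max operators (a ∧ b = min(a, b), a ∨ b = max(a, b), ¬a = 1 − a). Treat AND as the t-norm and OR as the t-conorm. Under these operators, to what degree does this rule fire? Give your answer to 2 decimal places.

firing strength: mild=0.89, elevated=0.69; AND[min(a, b)] → w = 0.69

0.69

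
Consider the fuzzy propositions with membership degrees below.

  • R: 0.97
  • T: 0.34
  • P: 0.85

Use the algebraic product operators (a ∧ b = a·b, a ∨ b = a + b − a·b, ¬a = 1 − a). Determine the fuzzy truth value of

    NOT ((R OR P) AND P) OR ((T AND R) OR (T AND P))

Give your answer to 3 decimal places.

R OR P = a + b − a·b on (0.9700, 0.8500) = 0.9955
(R OR P) AND P = a·b on (0.9955, 0.8500) = 0.8462
NOT ((R OR P) AND P) = 1 − 0.8462 = 0.1538
T AND R = a·b on (0.3400, 0.9700) = 0.3298
T AND P = a·b on (0.3400, 0.8500) = 0.2890
(T AND R) OR (T AND P) = a + b − a·b on (0.3298, 0.2890) = 0.5235
NOT ((R OR P) AND P) OR ((T AND R) OR (T AND P)) = a + b − a·b on (0.1538, 0.5235) = 0.5968

0.597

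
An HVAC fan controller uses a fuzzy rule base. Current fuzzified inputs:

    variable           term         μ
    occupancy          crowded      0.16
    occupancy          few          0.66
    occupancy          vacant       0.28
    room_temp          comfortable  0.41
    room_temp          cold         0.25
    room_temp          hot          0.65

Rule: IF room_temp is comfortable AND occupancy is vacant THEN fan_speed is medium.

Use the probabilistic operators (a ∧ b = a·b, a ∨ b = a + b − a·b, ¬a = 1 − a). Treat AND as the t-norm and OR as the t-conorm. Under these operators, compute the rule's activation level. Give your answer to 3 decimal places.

firing strength: comfortable=0.41, vacant=0.28; AND[a·b] → w = 0.1148

0.115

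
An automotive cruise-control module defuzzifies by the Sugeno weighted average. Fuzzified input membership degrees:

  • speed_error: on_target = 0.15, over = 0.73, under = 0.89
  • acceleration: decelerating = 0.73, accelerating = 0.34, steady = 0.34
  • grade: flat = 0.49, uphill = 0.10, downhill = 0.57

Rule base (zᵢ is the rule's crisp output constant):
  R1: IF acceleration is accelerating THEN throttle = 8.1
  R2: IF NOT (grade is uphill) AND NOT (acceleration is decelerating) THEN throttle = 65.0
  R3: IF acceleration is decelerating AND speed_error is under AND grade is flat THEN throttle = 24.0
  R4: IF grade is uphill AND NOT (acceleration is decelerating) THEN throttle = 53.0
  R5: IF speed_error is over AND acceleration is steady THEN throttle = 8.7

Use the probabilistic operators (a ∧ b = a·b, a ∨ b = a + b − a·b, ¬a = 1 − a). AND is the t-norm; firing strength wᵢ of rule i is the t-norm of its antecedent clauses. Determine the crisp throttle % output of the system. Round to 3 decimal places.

R1 (z=8.1): accelerating=0.34 → w = 0.3400
R2 (z=65.0): ¬uphill=1−0.10=0.90, ¬decelerating=1−0.73=0.27; AND[a·b] → w = 0.2430
R3 (z=24.0): decelerating=0.73, under=0.89, flat=0.49; AND[a·b] → w = 0.3184
R4 (z=53.0): uphill=0.10, ¬decelerating=1−0.73=0.27; AND[a·b] → w = 0.0270
R5 (z=8.7): over=0.73, steady=0.34; AND[a·b] → w = 0.2482
Weighted average = (0.3400·8.1 + 0.2430·65.0 + 0.3184·24.0 + 0.0270·53.0 + 0.2482·8.7) / (0.3400 + 0.2430 + 0.3184 + 0.0270 + 0.2482)
  = 29.7798 / 1.1766 = 25.311

25.311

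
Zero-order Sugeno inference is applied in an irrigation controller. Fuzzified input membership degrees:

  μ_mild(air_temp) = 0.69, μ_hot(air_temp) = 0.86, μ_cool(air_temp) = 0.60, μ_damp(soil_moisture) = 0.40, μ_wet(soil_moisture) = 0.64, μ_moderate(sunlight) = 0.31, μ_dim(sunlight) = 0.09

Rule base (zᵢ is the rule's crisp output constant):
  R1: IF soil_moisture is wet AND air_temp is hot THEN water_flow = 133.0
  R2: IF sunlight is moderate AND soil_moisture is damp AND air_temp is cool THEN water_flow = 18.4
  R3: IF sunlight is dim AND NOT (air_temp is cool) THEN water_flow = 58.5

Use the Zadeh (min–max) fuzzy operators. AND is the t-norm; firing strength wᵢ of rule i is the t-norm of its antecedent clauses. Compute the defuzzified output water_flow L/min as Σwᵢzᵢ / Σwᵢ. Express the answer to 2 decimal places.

92.39

R1 (z=133.0): wet=0.64, hot=0.86; AND[min(a, b)] → w = 0.64
R2 (z=18.4): moderate=0.31, damp=0.40, cool=0.60; AND[min(a, b)] → w = 0.31
R3 (z=58.5): dim=0.09, ¬cool=1−0.60=0.40; AND[min(a, b)] → w = 0.09
Weighted average = (0.64·133.0 + 0.31·18.4 + 0.09·58.5) / (0.64 + 0.31 + 0.09)
  = 96.0890 / 1.0400 = 92.39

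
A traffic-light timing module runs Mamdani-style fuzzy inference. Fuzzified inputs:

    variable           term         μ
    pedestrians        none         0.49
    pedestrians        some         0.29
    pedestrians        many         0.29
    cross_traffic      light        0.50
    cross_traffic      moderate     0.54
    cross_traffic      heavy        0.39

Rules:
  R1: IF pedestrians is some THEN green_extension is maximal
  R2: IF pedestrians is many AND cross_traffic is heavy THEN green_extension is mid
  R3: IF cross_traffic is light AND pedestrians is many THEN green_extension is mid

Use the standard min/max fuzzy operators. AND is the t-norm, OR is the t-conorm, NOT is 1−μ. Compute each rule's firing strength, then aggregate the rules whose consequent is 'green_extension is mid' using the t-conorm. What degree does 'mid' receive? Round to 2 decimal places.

R1: some=0.29 → w = 0.29
R2: many=0.29, heavy=0.39; AND[min(a, b)] → w = 0.29
R3: light=0.50, many=0.29; AND[min(a, b)] → w = 0.29
Rules with consequent 'mid': {R2, R3} → strengths 0.29, 0.29
Aggregate via t-conorm [max(a, b)]: 0.29

0.29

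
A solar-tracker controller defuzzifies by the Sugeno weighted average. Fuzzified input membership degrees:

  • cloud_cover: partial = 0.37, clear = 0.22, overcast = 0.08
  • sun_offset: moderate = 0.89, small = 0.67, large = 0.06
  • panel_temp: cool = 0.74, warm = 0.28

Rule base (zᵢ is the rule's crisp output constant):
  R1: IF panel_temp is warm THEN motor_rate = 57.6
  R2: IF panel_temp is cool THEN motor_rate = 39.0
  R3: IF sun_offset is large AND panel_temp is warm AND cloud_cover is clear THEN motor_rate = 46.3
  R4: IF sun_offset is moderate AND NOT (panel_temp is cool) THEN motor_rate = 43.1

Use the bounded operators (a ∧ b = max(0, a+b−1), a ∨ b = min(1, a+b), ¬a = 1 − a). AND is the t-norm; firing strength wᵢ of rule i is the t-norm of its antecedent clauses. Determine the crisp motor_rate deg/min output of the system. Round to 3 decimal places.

43.977

R1 (z=57.6): warm=0.28 → w = 0.28
R2 (z=39.0): cool=0.74 → w = 0.74
R3 (z=46.3): large=0.06, warm=0.28, clear=0.22; AND[max(0, a+b−1)] → w = 0.00
R4 (z=43.1): moderate=0.89, ¬cool=1−0.74=0.26; AND[max(0, a+b−1)] → w = 0.15
Weighted average = (0.28·57.6 + 0.74·39.0 + 0.00·46.3 + 0.15·43.1) / (0.28 + 0.74 + 0.00 + 0.15)
  = 51.4530 / 1.1700 = 43.977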